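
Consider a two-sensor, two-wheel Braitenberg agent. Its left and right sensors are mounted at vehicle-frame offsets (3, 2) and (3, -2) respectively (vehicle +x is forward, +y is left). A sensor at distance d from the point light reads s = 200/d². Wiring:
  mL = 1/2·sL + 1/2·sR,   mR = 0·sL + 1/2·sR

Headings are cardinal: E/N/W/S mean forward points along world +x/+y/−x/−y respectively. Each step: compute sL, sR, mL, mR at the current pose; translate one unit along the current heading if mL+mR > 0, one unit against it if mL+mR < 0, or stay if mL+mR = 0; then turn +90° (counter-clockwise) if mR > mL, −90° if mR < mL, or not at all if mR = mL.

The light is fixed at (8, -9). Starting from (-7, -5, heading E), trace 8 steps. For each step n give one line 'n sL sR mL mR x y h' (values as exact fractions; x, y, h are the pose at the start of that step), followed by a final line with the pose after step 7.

n=0: pose=(-7,-5,E); sL=10/9, sR=50/37; mL=410/333, mR=25/37; mL+mR=635/333 → advance +1; mR−mL=-5/9 → turn -1·90°
n=1: pose=(-6,-5,S); sL=40/29, sR=200/257; mL=8040/7453, mR=100/257; mL+mR=10940/7453 → advance +1; mR−mL=-20/29 → turn -1·90°
n=2: pose=(-6,-6,W); sL=20/29, sR=100/157; mL=3020/4553, mR=50/157; mL+mR=4470/4553 → advance +1; mR−mL=-10/29 → turn -1·90°
n=3: pose=(-7,-6,N); sL=8/13, sR=40/41; mL=424/533, mR=20/41; mL+mR=684/533 → advance +1; mR−mL=-4/13 → turn -1·90°
n=4: pose=(-7,-5,E); sL=10/9, sR=50/37; mL=410/333, mR=25/37; mL+mR=635/333 → advance +1; mR−mL=-5/9 → turn -1·90°
n=5: pose=(-6,-5,S); sL=40/29, sR=200/257; mL=8040/7453, mR=100/257; mL+mR=10940/7453 → advance +1; mR−mL=-20/29 → turn -1·90°
n=6: pose=(-6,-6,W); sL=20/29, sR=100/157; mL=3020/4553, mR=50/157; mL+mR=4470/4553 → advance +1; mR−mL=-10/29 → turn -1·90°
n=7: pose=(-7,-6,N); sL=8/13, sR=40/41; mL=424/533, mR=20/41; mL+mR=684/533 → advance +1; mR−mL=-4/13 → turn -1·90°

0 10/9 50/37 410/333 25/37 -7 -5 E
1 40/29 200/257 8040/7453 100/257 -6 -5 S
2 20/29 100/157 3020/4553 50/157 -6 -6 W
3 8/13 40/41 424/533 20/41 -7 -6 N
4 10/9 50/37 410/333 25/37 -7 -5 E
5 40/29 200/257 8040/7453 100/257 -6 -5 S
6 20/29 100/157 3020/4553 50/157 -6 -6 W
7 8/13 40/41 424/533 20/41 -7 -6 N
final -7 -5 E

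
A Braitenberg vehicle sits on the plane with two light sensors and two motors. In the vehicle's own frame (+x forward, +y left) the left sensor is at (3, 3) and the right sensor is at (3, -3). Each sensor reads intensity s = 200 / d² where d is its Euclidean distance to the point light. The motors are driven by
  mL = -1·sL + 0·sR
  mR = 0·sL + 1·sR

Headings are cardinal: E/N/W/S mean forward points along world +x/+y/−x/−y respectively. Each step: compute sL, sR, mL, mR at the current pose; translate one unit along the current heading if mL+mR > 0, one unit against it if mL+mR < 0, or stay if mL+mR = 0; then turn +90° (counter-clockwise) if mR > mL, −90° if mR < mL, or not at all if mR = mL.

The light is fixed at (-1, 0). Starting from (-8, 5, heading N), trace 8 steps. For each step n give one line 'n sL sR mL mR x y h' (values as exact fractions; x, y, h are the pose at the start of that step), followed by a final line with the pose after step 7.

0 50/41 5/2 -50/41 5/2 -8 5 N
1 200/109 200/181 -200/109 200/181 -8 6 W
2 100/9 20/9 -100/9 20/9 -7 6 S
3 200/109 8 -200/109 8 -7 7 E
4 50/41 25/13 -50/41 25/13 -6 7 N
5 200/89 40/37 -200/89 40/37 -6 8 W
6 100/13 100/37 -100/13 100/37 -5 8 S
7 40/29 200/37 -40/29 200/37 -5 9 E
final -4 9 N

n=0: pose=(-8,5,N); sL=50/41, sR=5/2; mL=-50/41, mR=5/2; mL+mR=105/82 → advance +1; mR−mL=305/82 → turn +1·90°
n=1: pose=(-8,6,W); sL=200/109, sR=200/181; mL=-200/109, mR=200/181; mL+mR=-14400/19729 → advance -1; mR−mL=58000/19729 → turn +1·90°
n=2: pose=(-7,6,S); sL=100/9, sR=20/9; mL=-100/9, mR=20/9; mL+mR=-80/9 → advance -1; mR−mL=40/3 → turn +1·90°
n=3: pose=(-7,7,E); sL=200/109, sR=8; mL=-200/109, mR=8; mL+mR=672/109 → advance +1; mR−mL=1072/109 → turn +1·90°
n=4: pose=(-6,7,N); sL=50/41, sR=25/13; mL=-50/41, mR=25/13; mL+mR=375/533 → advance +1; mR−mL=1675/533 → turn +1·90°
n=5: pose=(-6,8,W); sL=200/89, sR=40/37; mL=-200/89, mR=40/37; mL+mR=-3840/3293 → advance -1; mR−mL=10960/3293 → turn +1·90°
n=6: pose=(-5,8,S); sL=100/13, sR=100/37; mL=-100/13, mR=100/37; mL+mR=-2400/481 → advance -1; mR−mL=5000/481 → turn +1·90°
n=7: pose=(-5,9,E); sL=40/29, sR=200/37; mL=-40/29, mR=200/37; mL+mR=4320/1073 → advance +1; mR−mL=7280/1073 → turn +1·90°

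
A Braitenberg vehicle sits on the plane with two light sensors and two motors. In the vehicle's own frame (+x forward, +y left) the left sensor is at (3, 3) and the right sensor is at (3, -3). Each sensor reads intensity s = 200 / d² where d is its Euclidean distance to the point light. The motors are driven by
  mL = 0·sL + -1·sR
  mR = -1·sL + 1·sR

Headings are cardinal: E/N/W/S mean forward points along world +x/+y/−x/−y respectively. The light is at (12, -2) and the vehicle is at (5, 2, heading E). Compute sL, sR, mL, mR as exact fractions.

left sensor world pos  = (8, 5); dL² = 65
right sensor world pos = (8, -1); dR² = 17
sL = 200/65 = 40/13
sR = 200/17 = 200/17
mL = 0·sL + -1·sR = -200/17
mR = -1·sL + 1·sR = 1920/221

40/13 200/17 -200/17 1920/221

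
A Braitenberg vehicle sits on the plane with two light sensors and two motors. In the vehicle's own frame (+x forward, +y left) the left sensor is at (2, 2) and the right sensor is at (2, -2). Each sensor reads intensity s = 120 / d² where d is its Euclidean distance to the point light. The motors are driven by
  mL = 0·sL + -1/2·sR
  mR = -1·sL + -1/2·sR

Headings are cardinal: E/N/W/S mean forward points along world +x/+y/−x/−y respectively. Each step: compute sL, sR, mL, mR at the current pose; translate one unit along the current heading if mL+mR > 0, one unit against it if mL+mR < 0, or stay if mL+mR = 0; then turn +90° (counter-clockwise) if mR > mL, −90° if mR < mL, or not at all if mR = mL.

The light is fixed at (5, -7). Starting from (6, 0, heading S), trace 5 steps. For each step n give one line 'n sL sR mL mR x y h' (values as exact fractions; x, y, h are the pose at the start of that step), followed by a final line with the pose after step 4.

0 60/17 60/13 -30/13 -1290/221 6 0 S
1 120/37 120/101 -60/101 -14340/3737 6 1 W
2 6/5 30/29 -15/29 -249/145 7 1 N
3 120/97 120/41 -60/41 -10740/3977 7 0 E
4 60/17 60/13 -30/13 -1290/221 6 0 S
final 6 1 W

n=0: pose=(6,0,S); sL=60/17, sR=60/13; mL=-30/13, mR=-1290/221; mL+mR=-1800/221 → advance -1; mR−mL=-60/17 → turn -1·90°
n=1: pose=(6,1,W); sL=120/37, sR=120/101; mL=-60/101, mR=-14340/3737; mL+mR=-16560/3737 → advance -1; mR−mL=-120/37 → turn -1·90°
n=2: pose=(7,1,N); sL=6/5, sR=30/29; mL=-15/29, mR=-249/145; mL+mR=-324/145 → advance -1; mR−mL=-6/5 → turn -1·90°
n=3: pose=(7,0,E); sL=120/97, sR=120/41; mL=-60/41, mR=-10740/3977; mL+mR=-16560/3977 → advance -1; mR−mL=-120/97 → turn -1·90°
n=4: pose=(6,0,S); sL=60/17, sR=60/13; mL=-30/13, mR=-1290/221; mL+mR=-1800/221 → advance -1; mR−mL=-60/17 → turn -1·90°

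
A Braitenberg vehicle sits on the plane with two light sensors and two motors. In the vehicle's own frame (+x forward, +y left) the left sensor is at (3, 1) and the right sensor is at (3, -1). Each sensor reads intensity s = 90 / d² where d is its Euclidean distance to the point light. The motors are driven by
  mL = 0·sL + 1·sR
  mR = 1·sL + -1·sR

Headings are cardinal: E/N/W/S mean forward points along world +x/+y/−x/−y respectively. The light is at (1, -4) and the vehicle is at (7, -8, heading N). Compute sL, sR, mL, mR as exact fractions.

45/13 9/5 9/5 108/65

left sensor world pos  = (6, -5); dL² = 26
right sensor world pos = (8, -5); dR² = 50
sL = 90/26 = 45/13
sR = 90/50 = 9/5
mL = 0·sL + 1·sR = 9/5
mR = 1·sL + -1·sR = 108/65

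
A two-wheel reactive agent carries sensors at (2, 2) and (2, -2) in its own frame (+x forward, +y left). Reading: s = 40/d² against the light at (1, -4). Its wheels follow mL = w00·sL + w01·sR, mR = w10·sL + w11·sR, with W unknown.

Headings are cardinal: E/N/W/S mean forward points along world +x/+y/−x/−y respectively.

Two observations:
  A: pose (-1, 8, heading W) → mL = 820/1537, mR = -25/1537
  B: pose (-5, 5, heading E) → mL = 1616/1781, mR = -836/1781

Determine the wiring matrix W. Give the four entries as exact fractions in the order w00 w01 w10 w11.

1 1 1/2 -1

obs A: pose=(-1,8,W) → sL=10/29, sR=10/53, mL=820/1537, mR=-25/1537
obs B: pose=(-5,5,E) → sL=40/137, sR=8/13, mL=1616/1781, mR=-836/1781
sensor matrix S = [[10/29, 10/53], [40/137, 8/13]]; det S = 430080/2737397
solve [mL_A; mL_B] = S·[w00; w01] and [mR_A; mR_B] = S·[w10; w11]:
  w00 = 1, w01 = 1, w10 = 1/2, w11 = -1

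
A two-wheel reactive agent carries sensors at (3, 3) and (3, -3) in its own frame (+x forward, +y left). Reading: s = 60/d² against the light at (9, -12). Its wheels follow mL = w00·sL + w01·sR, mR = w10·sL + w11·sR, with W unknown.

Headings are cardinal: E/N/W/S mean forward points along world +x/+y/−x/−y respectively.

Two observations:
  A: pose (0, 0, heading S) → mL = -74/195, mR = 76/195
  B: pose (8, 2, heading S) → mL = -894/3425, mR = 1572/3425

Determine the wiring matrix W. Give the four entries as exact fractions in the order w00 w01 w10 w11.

-1 1/2 1/2 1/2

obs A: pose=(0,0,S) → sL=20/39, sR=4/15, mL=-74/195, mR=76/195
obs B: pose=(8,2,S) → sL=12/25, sR=60/137, mL=-894/3425, mR=1572/3425
sensor matrix S = [[20/39, 4/15], [12/25, 60/137]]; det S = 21504/222625
solve [mL_A; mL_B] = S·[w00; w01] and [mR_A; mR_B] = S·[w10; w11]:
  w00 = -1, w01 = 1/2, w10 = 1/2, w11 = 1/2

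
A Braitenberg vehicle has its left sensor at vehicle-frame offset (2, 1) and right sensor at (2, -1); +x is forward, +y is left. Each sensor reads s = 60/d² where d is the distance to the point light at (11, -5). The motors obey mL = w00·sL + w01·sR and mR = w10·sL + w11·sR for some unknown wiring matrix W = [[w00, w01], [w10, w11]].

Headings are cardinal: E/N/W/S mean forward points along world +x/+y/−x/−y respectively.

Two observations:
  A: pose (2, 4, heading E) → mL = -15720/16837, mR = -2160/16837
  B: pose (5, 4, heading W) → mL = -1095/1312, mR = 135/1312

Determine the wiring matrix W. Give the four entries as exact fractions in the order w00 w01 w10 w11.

-1 -1 1 -1

obs A: pose=(2,4,E) → sL=60/149, sR=60/113, mL=-15720/16837, mR=-2160/16837
obs B: pose=(5,4,W) → sL=15/32, sR=15/41, mL=-1095/1312, mR=135/1312
sensor matrix S = [[60/149, 60/113], [15/32, 15/41]]; det S = -560925/5522536
solve [mL_A; mL_B] = S·[w00; w01] and [mR_A; mR_B] = S·[w10; w11]:
  w00 = -1, w01 = -1, w10 = 1, w11 = -1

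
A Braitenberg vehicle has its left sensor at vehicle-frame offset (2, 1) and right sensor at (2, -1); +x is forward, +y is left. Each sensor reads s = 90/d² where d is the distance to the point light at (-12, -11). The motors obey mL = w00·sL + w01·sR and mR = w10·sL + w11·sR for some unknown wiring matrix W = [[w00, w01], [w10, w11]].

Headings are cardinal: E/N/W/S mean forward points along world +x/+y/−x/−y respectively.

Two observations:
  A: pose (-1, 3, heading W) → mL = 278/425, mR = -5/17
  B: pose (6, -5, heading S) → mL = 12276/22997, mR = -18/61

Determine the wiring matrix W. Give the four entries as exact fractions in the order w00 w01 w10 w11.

obs A: pose=(-1,3,W) → sL=9/25, sR=5/17, mL=278/425, mR=-5/17
obs B: pose=(6,-5,S) → sL=90/377, sR=18/61, mL=12276/22997, mR=-18/61
sensor matrix S = [[9/25, 5/17], [90/377, 18/61]]; det S = 352008/9773725
solve [mL_A; mL_B] = S·[w00; w01] and [mR_A; mR_B] = S·[w10; w11]:
  w00 = 1, w01 = 1, w10 = 0, w11 = -1

1 1 0 -1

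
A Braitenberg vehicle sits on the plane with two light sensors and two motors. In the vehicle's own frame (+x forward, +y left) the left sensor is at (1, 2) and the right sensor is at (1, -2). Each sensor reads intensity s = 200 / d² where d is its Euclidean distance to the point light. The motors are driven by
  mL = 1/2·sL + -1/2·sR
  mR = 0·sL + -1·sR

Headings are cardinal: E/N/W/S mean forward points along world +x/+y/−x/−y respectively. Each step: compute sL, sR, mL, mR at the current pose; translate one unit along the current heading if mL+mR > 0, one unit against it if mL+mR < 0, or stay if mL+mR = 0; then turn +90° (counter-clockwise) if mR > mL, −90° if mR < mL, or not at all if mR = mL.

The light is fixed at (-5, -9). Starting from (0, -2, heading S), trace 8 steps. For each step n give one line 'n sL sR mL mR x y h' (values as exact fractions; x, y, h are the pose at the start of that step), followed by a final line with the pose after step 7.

0 40/17 40/9 -160/153 -40/9 0 -2 S
1 50/13 50/29 400/377 -50/29 0 -1 W
2 200/97 40/29 960/2813 -40/29 1 -1 N
3 20/13 100/37 -280/481 -100/37 1 -2 E
4 40/17 40/9 -160/153 -40/9 0 -2 S
5 50/13 50/29 400/377 -50/29 0 -1 W
6 200/97 40/29 960/2813 -40/29 1 -1 N
7 20/13 100/37 -280/481 -100/37 1 -2 E
final 0 -2 S

n=0: pose=(0,-2,S); sL=40/17, sR=40/9; mL=-160/153, mR=-40/9; mL+mR=-280/51 → advance -1; mR−mL=-520/153 → turn -1·90°
n=1: pose=(0,-1,W); sL=50/13, sR=50/29; mL=400/377, mR=-50/29; mL+mR=-250/377 → advance -1; mR−mL=-1050/377 → turn -1·90°
n=2: pose=(1,-1,N); sL=200/97, sR=40/29; mL=960/2813, mR=-40/29; mL+mR=-2920/2813 → advance -1; mR−mL=-4840/2813 → turn -1·90°
n=3: pose=(1,-2,E); sL=20/13, sR=100/37; mL=-280/481, mR=-100/37; mL+mR=-1580/481 → advance -1; mR−mL=-1020/481 → turn -1·90°
n=4: pose=(0,-2,S); sL=40/17, sR=40/9; mL=-160/153, mR=-40/9; mL+mR=-280/51 → advance -1; mR−mL=-520/153 → turn -1·90°
n=5: pose=(0,-1,W); sL=50/13, sR=50/29; mL=400/377, mR=-50/29; mL+mR=-250/377 → advance -1; mR−mL=-1050/377 → turn -1·90°
n=6: pose=(1,-1,N); sL=200/97, sR=40/29; mL=960/2813, mR=-40/29; mL+mR=-2920/2813 → advance -1; mR−mL=-4840/2813 → turn -1·90°
n=7: pose=(1,-2,E); sL=20/13, sR=100/37; mL=-280/481, mR=-100/37; mL+mR=-1580/481 → advance -1; mR−mL=-1020/481 → turn -1·90°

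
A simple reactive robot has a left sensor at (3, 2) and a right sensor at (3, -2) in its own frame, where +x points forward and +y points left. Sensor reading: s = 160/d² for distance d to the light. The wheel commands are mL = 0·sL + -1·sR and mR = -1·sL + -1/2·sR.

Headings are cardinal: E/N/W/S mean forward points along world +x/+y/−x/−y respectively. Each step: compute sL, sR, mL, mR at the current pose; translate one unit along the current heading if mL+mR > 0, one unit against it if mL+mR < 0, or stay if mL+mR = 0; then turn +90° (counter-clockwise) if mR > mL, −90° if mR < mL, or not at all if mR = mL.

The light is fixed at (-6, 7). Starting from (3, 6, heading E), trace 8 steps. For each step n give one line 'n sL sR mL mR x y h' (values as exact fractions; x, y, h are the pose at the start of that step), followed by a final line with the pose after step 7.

n=0: pose=(3,6,E); sL=32/29, sR=160/153; mL=-160/153, mR=-7216/4437; mL+mR=-3952/1479 → advance -1; mR−mL=-2576/4437 → turn -1·90°
n=1: pose=(2,6,S); sL=40/29, sR=40/13; mL=-40/13, mR=-1100/377; mL+mR=-2260/377 → advance -1; mR−mL=60/377 → turn +1·90°
n=2: pose=(2,7,E); sL=32/25, sR=32/25; mL=-32/25, mR=-48/25; mL+mR=-16/5 → advance -1; mR−mL=-16/25 → turn -1·90°
n=3: pose=(1,7,S); sL=16/9, sR=80/17; mL=-80/17, mR=-632/153; mL+mR=-1352/153 → advance -1; mR−mL=88/153 → turn +1·90°
n=4: pose=(1,8,E); sL=160/109, sR=160/101; mL=-160/101, mR=-24880/11009; mL+mR=-42320/11009 → advance -1; mR−mL=-7440/11009 → turn -1·90°
n=5: pose=(0,8,S); sL=40/17, sR=8; mL=-8, mR=-108/17; mL+mR=-244/17 → advance -1; mR−mL=28/17 → turn +1·90°
n=6: pose=(0,9,E); sL=160/97, sR=160/81; mL=-160/81, mR=-20720/7857; mL+mR=-12080/2619 → advance -1; mR−mL=-5200/7857 → turn -1·90°
n=7: pose=(-1,9,S); sL=16/5, sR=16; mL=-16, mR=-56/5; mL+mR=-136/5 → advance -1; mR−mL=24/5 → turn +1·90°

0 32/29 160/153 -160/153 -7216/4437 3 6 E
1 40/29 40/13 -40/13 -1100/377 2 6 S
2 32/25 32/25 -32/25 -48/25 2 7 E
3 16/9 80/17 -80/17 -632/153 1 7 S
4 160/109 160/101 -160/101 -24880/11009 1 8 E
5 40/17 8 -8 -108/17 0 8 S
6 160/97 160/81 -160/81 -20720/7857 0 9 E
7 16/5 16 -16 -56/5 -1 9 S
final -1 10 E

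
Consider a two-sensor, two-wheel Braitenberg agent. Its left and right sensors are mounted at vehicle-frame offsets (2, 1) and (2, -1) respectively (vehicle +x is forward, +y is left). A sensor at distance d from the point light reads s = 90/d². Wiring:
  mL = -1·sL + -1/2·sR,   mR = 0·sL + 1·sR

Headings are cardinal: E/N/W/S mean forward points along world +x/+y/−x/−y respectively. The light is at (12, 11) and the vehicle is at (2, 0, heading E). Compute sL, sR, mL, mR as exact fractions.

left sensor world pos  = (4, 1); dL² = 164
right sensor world pos = (4, -1); dR² = 208
sL = 90/164 = 45/82
sR = 90/208 = 45/104
mL = -1·sL + -1/2·sR = -6525/8528
mR = 0·sL + 1·sR = 45/104

45/82 45/104 -6525/8528 45/104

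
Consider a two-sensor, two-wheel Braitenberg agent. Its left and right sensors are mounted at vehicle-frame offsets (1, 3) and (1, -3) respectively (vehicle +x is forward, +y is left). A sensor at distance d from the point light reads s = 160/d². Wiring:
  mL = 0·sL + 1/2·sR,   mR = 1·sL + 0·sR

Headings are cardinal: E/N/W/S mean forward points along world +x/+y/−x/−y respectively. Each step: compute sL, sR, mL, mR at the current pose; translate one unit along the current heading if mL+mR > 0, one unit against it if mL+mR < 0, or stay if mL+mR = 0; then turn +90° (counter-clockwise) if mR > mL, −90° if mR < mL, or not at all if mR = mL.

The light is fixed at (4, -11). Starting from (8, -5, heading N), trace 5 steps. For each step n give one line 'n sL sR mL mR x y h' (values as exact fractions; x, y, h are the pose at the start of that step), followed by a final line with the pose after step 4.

n=0: pose=(8,-5,N); sL=16/5, sR=80/49; mL=40/49, mR=16/5; mL+mR=984/245 → advance +1; mR−mL=584/245 → turn +1·90°
n=1: pose=(8,-4,W); sL=32/5, sR=160/109; mL=80/109, mR=32/5; mL+mR=3888/545 → advance +1; mR−mL=3088/545 → turn +1·90°
n=2: pose=(7,-4,S); sL=20/9, sR=40/9; mL=20/9, mR=20/9; mL+mR=40/9 → advance +1; mR−mL=0 → turn +0·90°
n=3: pose=(7,-5,S); sL=160/61, sR=32/5; mL=16/5, mR=160/61; mL+mR=1776/305 → advance +1; mR−mL=-176/305 → turn -1·90°
n=4: pose=(7,-6,W); sL=20, sR=40/17; mL=20/17, mR=20; mL+mR=360/17 → advance +1; mR−mL=320/17 → turn +1·90°

0 16/5 80/49 40/49 16/5 8 -5 N
1 32/5 160/109 80/109 32/5 8 -4 W
2 20/9 40/9 20/9 20/9 7 -4 S
3 160/61 32/5 16/5 160/61 7 -5 S
4 20 40/17 20/17 20 7 -6 W
final 6 -6 S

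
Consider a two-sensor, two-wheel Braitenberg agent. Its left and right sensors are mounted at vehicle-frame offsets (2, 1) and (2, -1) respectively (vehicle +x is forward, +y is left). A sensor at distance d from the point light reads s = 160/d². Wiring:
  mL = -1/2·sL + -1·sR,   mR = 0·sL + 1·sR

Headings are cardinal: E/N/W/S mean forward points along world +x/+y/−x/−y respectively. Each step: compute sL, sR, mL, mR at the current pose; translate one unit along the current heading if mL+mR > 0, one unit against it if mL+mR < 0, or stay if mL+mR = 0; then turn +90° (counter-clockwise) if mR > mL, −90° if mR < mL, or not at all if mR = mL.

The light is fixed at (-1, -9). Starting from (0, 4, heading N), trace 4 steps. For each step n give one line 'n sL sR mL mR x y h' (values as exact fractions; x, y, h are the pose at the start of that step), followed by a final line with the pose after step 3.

0 32/45 160/229 -10864/10305 160/229 0 4 N
1 80/61 16/17 -1656/1037 16/17 0 3 W
2 160/109 160/101 -25520/11009 160/101 1 3 S
3 40/53 1 -73/53 1 1 4 E
final 0 4 N

n=0: pose=(0,4,N); sL=32/45, sR=160/229; mL=-10864/10305, mR=160/229; mL+mR=-16/45 → advance -1; mR−mL=18064/10305 → turn +1·90°
n=1: pose=(0,3,W); sL=80/61, sR=16/17; mL=-1656/1037, mR=16/17; mL+mR=-40/61 → advance -1; mR−mL=2632/1037 → turn +1·90°
n=2: pose=(1,3,S); sL=160/109, sR=160/101; mL=-25520/11009, mR=160/101; mL+mR=-80/109 → advance -1; mR−mL=42960/11009 → turn +1·90°
n=3: pose=(1,4,E); sL=40/53, sR=1; mL=-73/53, mR=1; mL+mR=-20/53 → advance -1; mR−mL=126/53 → turn +1·90°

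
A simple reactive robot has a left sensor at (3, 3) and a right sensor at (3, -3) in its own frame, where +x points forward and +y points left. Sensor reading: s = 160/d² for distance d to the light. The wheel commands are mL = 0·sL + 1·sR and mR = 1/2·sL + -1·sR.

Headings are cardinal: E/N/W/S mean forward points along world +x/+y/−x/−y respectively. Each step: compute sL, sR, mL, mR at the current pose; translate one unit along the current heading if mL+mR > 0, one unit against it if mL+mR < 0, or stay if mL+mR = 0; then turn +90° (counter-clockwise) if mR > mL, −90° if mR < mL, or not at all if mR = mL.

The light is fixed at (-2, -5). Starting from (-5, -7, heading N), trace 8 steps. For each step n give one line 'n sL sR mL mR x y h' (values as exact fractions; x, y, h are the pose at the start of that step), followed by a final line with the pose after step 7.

n=0: pose=(-5,-7,N); sL=160/37, sR=160; mL=160, mR=-5840/37; mL+mR=80/37 → advance +1; mR−mL=-11760/37 → turn -1·90°
n=1: pose=(-5,-6,E); sL=40, sR=10; mL=10, mR=10; mL+mR=20 → advance +1; mR−mL=0 → turn +0·90°
n=2: pose=(-4,-6,E); sL=32, sR=160/17; mL=160/17, mR=112/17; mL+mR=16 → advance +1; mR−mL=-48/17 → turn -1·90°
n=3: pose=(-3,-6,S); sL=8, sR=5; mL=5, mR=-1; mL+mR=4 → advance +1; mR−mL=-6 → turn -1·90°
n=4: pose=(-3,-7,W); sL=160/41, sR=160/17; mL=160/17, mR=-5200/697; mL+mR=80/41 → advance +1; mR−mL=-11760/697 → turn -1·90°
n=5: pose=(-4,-7,N); sL=80/13, sR=80; mL=80, mR=-1000/13; mL+mR=40/13 → advance +1; mR−mL=-2040/13 → turn -1·90°
n=6: pose=(-4,-6,E); sL=32, sR=160/17; mL=160/17, mR=112/17; mL+mR=16 → advance +1; mR−mL=-48/17 → turn -1·90°
n=7: pose=(-3,-6,S); sL=8, sR=5; mL=5, mR=-1; mL+mR=4 → advance +1; mR−mL=-6 → turn -1·90°

0 160/37 160 160 -5840/37 -5 -7 N
1 40 10 10 10 -5 -6 E
2 32 160/17 160/17 112/17 -4 -6 E
3 8 5 5 -1 -3 -6 S
4 160/41 160/17 160/17 -5200/697 -3 -7 W
5 80/13 80 80 -1000/13 -4 -7 N
6 32 160/17 160/17 112/17 -4 -6 E
7 8 5 5 -1 -3 -6 S
final -3 -7 W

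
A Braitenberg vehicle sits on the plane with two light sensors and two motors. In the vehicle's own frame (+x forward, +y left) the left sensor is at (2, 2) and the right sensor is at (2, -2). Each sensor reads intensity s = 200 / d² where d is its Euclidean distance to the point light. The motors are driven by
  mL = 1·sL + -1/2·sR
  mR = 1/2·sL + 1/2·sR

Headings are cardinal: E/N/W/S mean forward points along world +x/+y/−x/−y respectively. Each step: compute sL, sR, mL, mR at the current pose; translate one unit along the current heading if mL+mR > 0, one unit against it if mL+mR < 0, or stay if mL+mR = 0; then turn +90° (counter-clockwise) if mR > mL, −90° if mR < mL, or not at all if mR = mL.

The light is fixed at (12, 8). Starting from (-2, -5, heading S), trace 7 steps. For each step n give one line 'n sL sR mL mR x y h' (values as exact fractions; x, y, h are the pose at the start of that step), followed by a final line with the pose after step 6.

n=0: pose=(-2,-5,S); sL=200/369, sR=200/481; mL=59300/177489, mR=85000/177489; mL+mR=100/123 → advance +1; mR−mL=25700/177489 → turn +1·90°
n=1: pose=(-2,-6,E); sL=25/36, sR=1/2; mL=4/9, mR=43/72; mL+mR=25/24 → advance +1; mR−mL=11/72 → turn +1·90°
n=2: pose=(-1,-6,N); sL=200/369, sR=40/53; mL=3220/19557, mR=12680/19557; mL+mR=100/123 → advance +1; mR−mL=9460/19557 → turn +1·90°
n=3: pose=(-1,-5,W); sL=4/9, sR=100/173; mL=242/1557, mR=796/1557; mL+mR=2/3 → advance +1; mR−mL=554/1557 → turn +1·90°
n=4: pose=(-2,-5,S); sL=200/369, sR=200/481; mL=59300/177489, mR=85000/177489; mL+mR=100/123 → advance +1; mR−mL=25700/177489 → turn +1·90°
n=5: pose=(-2,-6,E); sL=25/36, sR=1/2; mL=4/9, mR=43/72; mL+mR=25/24 → advance +1; mR−mL=11/72 → turn +1·90°
n=6: pose=(-1,-6,N); sL=200/369, sR=40/53; mL=3220/19557, mR=12680/19557; mL+mR=100/123 → advance +1; mR−mL=9460/19557 → turn +1·90°

0 200/369 200/481 59300/177489 85000/177489 -2 -5 S
1 25/36 1/2 4/9 43/72 -2 -6 E
2 200/369 40/53 3220/19557 12680/19557 -1 -6 N
3 4/9 100/173 242/1557 796/1557 -1 -5 W
4 200/369 200/481 59300/177489 85000/177489 -2 -5 S
5 25/36 1/2 4/9 43/72 -2 -6 E
6 200/369 40/53 3220/19557 12680/19557 -1 -6 N
final -1 -5 W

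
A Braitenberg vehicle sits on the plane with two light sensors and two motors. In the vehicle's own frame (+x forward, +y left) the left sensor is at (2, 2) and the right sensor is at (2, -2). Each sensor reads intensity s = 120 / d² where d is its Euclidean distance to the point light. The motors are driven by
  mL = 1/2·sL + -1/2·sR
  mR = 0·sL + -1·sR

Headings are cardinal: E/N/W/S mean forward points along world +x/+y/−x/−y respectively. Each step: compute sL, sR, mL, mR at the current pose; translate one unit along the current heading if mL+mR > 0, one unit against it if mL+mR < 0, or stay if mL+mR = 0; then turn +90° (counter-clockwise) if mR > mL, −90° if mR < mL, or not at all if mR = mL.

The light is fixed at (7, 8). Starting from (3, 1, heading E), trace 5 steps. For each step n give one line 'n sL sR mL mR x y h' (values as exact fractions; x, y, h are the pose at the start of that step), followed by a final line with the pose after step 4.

n=0: pose=(3,1,E); sL=120/29, sR=24/17; mL=672/493, mR=-24/17; mL+mR=-24/493 → advance -1; mR−mL=-1368/493 → turn -1·90°
n=1: pose=(2,1,S); sL=4/3, sR=12/13; mL=8/39, mR=-12/13; mL+mR=-28/39 → advance -1; mR−mL=-44/39 → turn -1·90°
n=2: pose=(2,2,W); sL=120/113, sR=24/13; mL=-576/1469, mR=-24/13; mL+mR=-3288/1469 → advance -1; mR−mL=-2136/1469 → turn -1·90°
n=3: pose=(3,2,N); sL=30/13, sR=6; mL=-24/13, mR=-6; mL+mR=-102/13 → advance -1; mR−mL=-54/13 → turn -1·90°
n=4: pose=(3,1,E); sL=120/29, sR=24/17; mL=672/493, mR=-24/17; mL+mR=-24/493 → advance -1; mR−mL=-1368/493 → turn -1·90°

0 120/29 24/17 672/493 -24/17 3 1 E
1 4/3 12/13 8/39 -12/13 2 1 S
2 120/113 24/13 -576/1469 -24/13 2 2 W
3 30/13 6 -24/13 -6 3 2 N
4 120/29 24/17 672/493 -24/17 3 1 E
final 2 1 S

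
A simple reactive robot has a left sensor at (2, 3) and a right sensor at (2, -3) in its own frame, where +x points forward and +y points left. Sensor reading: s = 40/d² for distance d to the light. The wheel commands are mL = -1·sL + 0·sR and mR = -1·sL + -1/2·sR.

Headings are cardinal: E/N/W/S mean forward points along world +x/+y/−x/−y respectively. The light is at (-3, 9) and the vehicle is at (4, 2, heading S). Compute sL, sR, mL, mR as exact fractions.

40/181 40/97 -40/181 -7500/17557

left sensor world pos  = (7, 0); dL² = 181
right sensor world pos = (1, 0); dR² = 97
sL = 40/181 = 40/181
sR = 40/97 = 40/97
mL = -1·sL + 0·sR = -40/181
mR = -1·sL + -1/2·sR = -7500/17557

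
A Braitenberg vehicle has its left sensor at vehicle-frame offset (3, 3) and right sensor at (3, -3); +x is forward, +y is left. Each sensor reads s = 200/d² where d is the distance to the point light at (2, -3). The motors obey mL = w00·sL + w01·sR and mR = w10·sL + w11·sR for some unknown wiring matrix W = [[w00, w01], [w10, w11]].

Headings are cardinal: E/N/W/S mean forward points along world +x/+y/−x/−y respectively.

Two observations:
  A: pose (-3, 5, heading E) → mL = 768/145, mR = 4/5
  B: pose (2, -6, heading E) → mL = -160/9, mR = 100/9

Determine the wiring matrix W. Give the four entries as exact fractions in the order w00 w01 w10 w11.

obs A: pose=(-3,5,E) → sL=8/5, sR=200/29, mL=768/145, mR=4/5
obs B: pose=(2,-6,E) → sL=200/9, sR=40/9, mL=-160/9, mR=100/9
sensor matrix S = [[8/5, 200/29], [200/9, 40/9]]; det S = -38144/261
solve [mL_A; mL_B] = S·[w00; w01] and [mR_A; mR_B] = S·[w10; w11]:
  w00 = -1, w01 = 1, w10 = 1/2, w11 = 0

-1 1 1/2 0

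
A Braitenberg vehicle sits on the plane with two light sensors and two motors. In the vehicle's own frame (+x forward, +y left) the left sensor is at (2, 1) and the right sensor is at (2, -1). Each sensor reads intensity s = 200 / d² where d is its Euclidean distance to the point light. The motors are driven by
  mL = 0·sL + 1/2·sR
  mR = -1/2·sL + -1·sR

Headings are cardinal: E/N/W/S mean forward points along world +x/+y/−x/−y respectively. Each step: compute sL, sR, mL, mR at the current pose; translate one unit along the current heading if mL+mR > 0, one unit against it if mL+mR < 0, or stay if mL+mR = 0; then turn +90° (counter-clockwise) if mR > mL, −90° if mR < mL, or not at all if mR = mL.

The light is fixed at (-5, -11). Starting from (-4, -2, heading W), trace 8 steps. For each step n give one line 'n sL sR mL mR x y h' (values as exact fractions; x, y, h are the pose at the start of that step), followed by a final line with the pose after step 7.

0 40/13 200/101 100/101 -4620/1313 -4 -2 W
1 100/61 20/13 10/13 -1870/793 -3 -2 N
2 200/97 40/13 20/13 -5180/1261 -3 -3 E
3 5 50/9 25/9 -145/18 -4 -3 S
4 40/13 200/101 100/101 -4620/1313 -4 -2 W
5 100/61 20/13 10/13 -1870/793 -3 -2 N
6 200/97 40/13 20/13 -5180/1261 -3 -3 E
7 5 50/9 25/9 -145/18 -4 -3 S
final -4 -2 W

n=0: pose=(-4,-2,W); sL=40/13, sR=200/101; mL=100/101, mR=-4620/1313; mL+mR=-3320/1313 → advance -1; mR−mL=-5920/1313 → turn -1·90°
n=1: pose=(-3,-2,N); sL=100/61, sR=20/13; mL=10/13, mR=-1870/793; mL+mR=-1260/793 → advance -1; mR−mL=-2480/793 → turn -1·90°
n=2: pose=(-3,-3,E); sL=200/97, sR=40/13; mL=20/13, mR=-5180/1261; mL+mR=-3240/1261 → advance -1; mR−mL=-7120/1261 → turn -1·90°
n=3: pose=(-4,-3,S); sL=5, sR=50/9; mL=25/9, mR=-145/18; mL+mR=-95/18 → advance -1; mR−mL=-65/6 → turn -1·90°
n=4: pose=(-4,-2,W); sL=40/13, sR=200/101; mL=100/101, mR=-4620/1313; mL+mR=-3320/1313 → advance -1; mR−mL=-5920/1313 → turn -1·90°
n=5: pose=(-3,-2,N); sL=100/61, sR=20/13; mL=10/13, mR=-1870/793; mL+mR=-1260/793 → advance -1; mR−mL=-2480/793 → turn -1·90°
n=6: pose=(-3,-3,E); sL=200/97, sR=40/13; mL=20/13, mR=-5180/1261; mL+mR=-3240/1261 → advance -1; mR−mL=-7120/1261 → turn -1·90°
n=7: pose=(-4,-3,S); sL=5, sR=50/9; mL=25/9, mR=-145/18; mL+mR=-95/18 → advance -1; mR−mL=-65/6 → turn -1·90°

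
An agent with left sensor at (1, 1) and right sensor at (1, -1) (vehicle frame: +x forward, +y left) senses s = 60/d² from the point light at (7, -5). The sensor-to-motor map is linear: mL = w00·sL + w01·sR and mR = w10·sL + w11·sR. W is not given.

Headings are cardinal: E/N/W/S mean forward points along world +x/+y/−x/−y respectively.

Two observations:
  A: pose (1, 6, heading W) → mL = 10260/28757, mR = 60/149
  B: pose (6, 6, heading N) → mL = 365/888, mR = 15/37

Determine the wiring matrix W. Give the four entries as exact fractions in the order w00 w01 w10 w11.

obs A: pose=(1,6,W) → sL=60/149, sR=60/193, mL=10260/28757, mR=60/149
obs B: pose=(6,6,N) → sL=15/37, sR=5/12, mL=365/888, mR=15/37
sensor matrix S = [[60/149, 60/193], [15/37, 5/12]]; det S = 44425/1064009
solve [mL_A; mL_B] = S·[w00; w01] and [mR_A; mR_B] = S·[w10; w11]:
  w00 = 1/2, w01 = 1/2, w10 = 1, w11 = 0

1/2 1/2 1 0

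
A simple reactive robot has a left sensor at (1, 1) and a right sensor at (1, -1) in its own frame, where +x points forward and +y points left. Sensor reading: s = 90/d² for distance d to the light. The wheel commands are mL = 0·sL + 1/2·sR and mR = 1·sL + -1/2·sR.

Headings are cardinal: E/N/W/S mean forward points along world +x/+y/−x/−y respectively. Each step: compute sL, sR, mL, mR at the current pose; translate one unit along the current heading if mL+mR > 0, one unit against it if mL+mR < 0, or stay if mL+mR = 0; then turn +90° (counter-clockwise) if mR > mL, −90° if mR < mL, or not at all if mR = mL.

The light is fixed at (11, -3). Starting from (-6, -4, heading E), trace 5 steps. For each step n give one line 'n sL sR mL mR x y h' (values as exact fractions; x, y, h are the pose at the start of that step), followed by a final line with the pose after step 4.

n=0: pose=(-6,-4,E); sL=45/128, sR=9/26; mL=9/52, mR=297/1664; mL+mR=45/128 → advance +1; mR−mL=9/1664 → turn +1·90°
n=1: pose=(-5,-4,N); sL=90/289, sR=2/5; mL=1/5, mR=161/1445; mL+mR=90/289 → advance +1; mR−mL=-128/1445 → turn -1·90°
n=2: pose=(-5,-3,E); sL=45/113, sR=45/113; mL=45/226, mR=45/226; mL+mR=45/113 → advance +1; mR−mL=0 → turn +0·90°
n=3: pose=(-4,-3,E); sL=90/197, sR=90/197; mL=45/197, mR=45/197; mL+mR=90/197 → advance +1; mR−mL=0 → turn +0·90°
n=4: pose=(-3,-3,E); sL=9/17, sR=9/17; mL=9/34, mR=9/34; mL+mR=9/17 → advance +1; mR−mL=0 → turn +0·90°

0 45/128 9/26 9/52 297/1664 -6 -4 E
1 90/289 2/5 1/5 161/1445 -5 -4 N
2 45/113 45/113 45/226 45/226 -5 -3 E
3 90/197 90/197 45/197 45/197 -4 -3 E
4 9/17 9/17 9/34 9/34 -3 -3 E
final -2 -3 E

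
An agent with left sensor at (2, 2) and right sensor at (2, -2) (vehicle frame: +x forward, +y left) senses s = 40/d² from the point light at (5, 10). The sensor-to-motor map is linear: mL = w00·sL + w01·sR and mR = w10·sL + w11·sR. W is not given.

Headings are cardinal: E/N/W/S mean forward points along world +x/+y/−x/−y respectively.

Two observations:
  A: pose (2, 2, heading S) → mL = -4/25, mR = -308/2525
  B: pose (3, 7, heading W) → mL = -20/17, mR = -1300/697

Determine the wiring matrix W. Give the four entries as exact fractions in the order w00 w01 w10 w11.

0 -1/2 1/2 -1

obs A: pose=(2,2,S) → sL=40/101, sR=8/25, mL=-4/25, mR=-308/2525
obs B: pose=(3,7,W) → sL=40/41, sR=40/17, mL=-20/17, mR=-1300/697
sensor matrix S = [[40/101, 8/25], [40/41, 40/17]]; det S = 218112/351985
solve [mL_A; mL_B] = S·[w00; w01] and [mR_A; mR_B] = S·[w10; w11]:
  w00 = 0, w01 = -1/2, w10 = 1/2, w11 = -1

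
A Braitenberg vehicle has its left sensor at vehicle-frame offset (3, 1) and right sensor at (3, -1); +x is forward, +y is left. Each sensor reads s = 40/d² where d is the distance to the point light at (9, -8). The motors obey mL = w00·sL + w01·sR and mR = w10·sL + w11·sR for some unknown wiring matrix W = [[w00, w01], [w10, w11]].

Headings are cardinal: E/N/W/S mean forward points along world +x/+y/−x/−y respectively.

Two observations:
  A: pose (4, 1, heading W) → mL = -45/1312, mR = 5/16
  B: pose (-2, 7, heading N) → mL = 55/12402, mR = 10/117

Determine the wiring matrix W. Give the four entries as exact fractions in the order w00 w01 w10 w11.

obs A: pose=(4,1,W) → sL=5/16, sR=10/41, mL=-45/1312, mR=5/16
obs B: pose=(-2,7,N) → sL=10/117, sR=5/53, mL=55/12402, mR=10/117
sensor matrix S = [[5/16, 10/41], [10/117, 5/53]]; det S = 35125/4067856
solve [mL_A; mL_B] = S·[w00; w01] and [mR_A; mR_B] = S·[w10; w11]:
  w00 = -1/2, w01 = 1/2, w10 = 1, w11 = 0

-1/2 1/2 1 0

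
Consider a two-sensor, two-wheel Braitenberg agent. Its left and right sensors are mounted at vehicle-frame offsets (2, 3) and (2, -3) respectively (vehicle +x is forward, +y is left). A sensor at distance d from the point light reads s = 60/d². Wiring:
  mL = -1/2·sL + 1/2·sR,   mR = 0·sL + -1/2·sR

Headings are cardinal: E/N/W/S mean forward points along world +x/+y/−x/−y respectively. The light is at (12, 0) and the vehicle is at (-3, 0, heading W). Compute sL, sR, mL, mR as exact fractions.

left sensor world pos  = (-5, -3); dL² = 298
right sensor world pos = (-5, 3); dR² = 298
sL = 60/298 = 30/149
sR = 60/298 = 30/149
mL = -1/2·sL + 1/2·sR = 0
mR = 0·sL + -1/2·sR = -15/149

30/149 30/149 0 -15/149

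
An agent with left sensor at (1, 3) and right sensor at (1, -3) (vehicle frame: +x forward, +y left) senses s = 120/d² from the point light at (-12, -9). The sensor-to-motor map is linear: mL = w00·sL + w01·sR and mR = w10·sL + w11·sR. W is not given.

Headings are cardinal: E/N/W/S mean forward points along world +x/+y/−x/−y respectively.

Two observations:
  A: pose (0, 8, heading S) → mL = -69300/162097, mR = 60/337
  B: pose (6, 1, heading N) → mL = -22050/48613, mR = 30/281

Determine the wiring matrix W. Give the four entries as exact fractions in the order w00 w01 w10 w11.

-1 -1/2 0 1/2

obs A: pose=(0,8,S) → sL=120/481, sR=120/337, mL=-69300/162097, mR=60/337
obs B: pose=(6,1,N) → sL=60/173, sR=60/281, mL=-22050/48613, mR=30/281
sensor matrix S = [[120/481, 120/337], [60/173, 60/281]]; det S = -553392000/7880021461
solve [mL_A; mL_B] = S·[w00; w01] and [mR_A; mR_B] = S·[w10; w11]:
  w00 = -1, w01 = -1/2, w10 = 0, w11 = 1/2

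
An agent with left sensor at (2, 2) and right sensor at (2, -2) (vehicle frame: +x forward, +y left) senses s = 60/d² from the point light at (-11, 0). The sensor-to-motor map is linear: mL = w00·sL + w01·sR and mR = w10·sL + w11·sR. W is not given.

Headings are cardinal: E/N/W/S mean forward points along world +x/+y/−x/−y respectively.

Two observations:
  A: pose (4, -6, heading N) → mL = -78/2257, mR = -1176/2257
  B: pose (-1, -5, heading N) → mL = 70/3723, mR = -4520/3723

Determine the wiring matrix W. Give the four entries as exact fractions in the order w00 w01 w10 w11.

obs A: pose=(4,-6,N) → sL=12/37, sR=12/61, mL=-78/2257, mR=-1176/2257
obs B: pose=(-1,-5,N) → sL=60/73, sR=20/51, mL=70/3723, mR=-4520/3723
sensor matrix S = [[12/37, 12/61], [60/73, 20/51]]; det S = -96640/2800937
solve [mL_A; mL_B] = S·[w00; w01] and [mR_A; mR_B] = S·[w10; w11]:
  w00 = 1/2, w01 = -1, w10 = -1, w11 = -1

1/2 -1 -1 -1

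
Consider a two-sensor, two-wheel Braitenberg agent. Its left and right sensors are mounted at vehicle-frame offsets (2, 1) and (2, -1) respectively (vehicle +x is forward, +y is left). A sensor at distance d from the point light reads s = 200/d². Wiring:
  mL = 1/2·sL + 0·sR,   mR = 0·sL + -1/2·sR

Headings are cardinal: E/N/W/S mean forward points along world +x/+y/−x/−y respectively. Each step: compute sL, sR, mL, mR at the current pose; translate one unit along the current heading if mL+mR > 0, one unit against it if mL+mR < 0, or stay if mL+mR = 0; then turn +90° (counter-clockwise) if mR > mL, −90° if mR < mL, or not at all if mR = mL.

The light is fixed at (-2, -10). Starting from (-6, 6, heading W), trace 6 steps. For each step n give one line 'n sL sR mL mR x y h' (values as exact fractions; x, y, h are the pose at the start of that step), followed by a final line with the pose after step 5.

0 200/261 8/13 100/261 -4/13 -6 6 W
1 5/9 10/17 5/18 -5/17 -7 6 N
2 40/53 40/41 20/53 -20/41 -7 5 E
3 100/97 100/109 50/97 -50/109 -8 5 S
4 200/233 200/289 100/233 -100/289 -8 4 W
5 5/8 50/73 5/16 -25/73 -9 4 N
final -9 3 E

n=0: pose=(-6,6,W); sL=200/261, sR=8/13; mL=100/261, mR=-4/13; mL+mR=256/3393 → advance +1; mR−mL=-2344/3393 → turn -1·90°
n=1: pose=(-7,6,N); sL=5/9, sR=10/17; mL=5/18, mR=-5/17; mL+mR=-5/306 → advance -1; mR−mL=-175/306 → turn -1·90°
n=2: pose=(-7,5,E); sL=40/53, sR=40/41; mL=20/53, mR=-20/41; mL+mR=-240/2173 → advance -1; mR−mL=-1880/2173 → turn -1·90°
n=3: pose=(-8,5,S); sL=100/97, sR=100/109; mL=50/97, mR=-50/109; mL+mR=600/10573 → advance +1; mR−mL=-10300/10573 → turn -1·90°
n=4: pose=(-8,4,W); sL=200/233, sR=200/289; mL=100/233, mR=-100/289; mL+mR=5600/67337 → advance +1; mR−mL=-52200/67337 → turn -1·90°
n=5: pose=(-9,4,N); sL=5/8, sR=50/73; mL=5/16, mR=-25/73; mL+mR=-35/1168 → advance -1; mR−mL=-765/1168 → turn -1·90°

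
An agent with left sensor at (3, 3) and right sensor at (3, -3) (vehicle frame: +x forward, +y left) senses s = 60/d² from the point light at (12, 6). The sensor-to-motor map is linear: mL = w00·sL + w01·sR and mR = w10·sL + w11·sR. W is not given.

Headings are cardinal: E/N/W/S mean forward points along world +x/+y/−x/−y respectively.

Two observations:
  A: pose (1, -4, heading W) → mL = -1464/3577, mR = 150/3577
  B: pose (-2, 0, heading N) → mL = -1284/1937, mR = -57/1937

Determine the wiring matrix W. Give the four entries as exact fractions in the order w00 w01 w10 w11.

-1 -1 1 -1/2

obs A: pose=(1,-4,W) → sL=12/73, sR=12/49, mL=-1464/3577, mR=150/3577
obs B: pose=(-2,0,N) → sL=30/149, sR=6/13, mL=-1284/1937, mR=-57/1937
sensor matrix S = [[12/73, 12/49], [30/149, 6/13]]; det S = 184032/6928649
solve [mL_A; mL_B] = S·[w00; w01] and [mR_A; mR_B] = S·[w10; w11]:
  w00 = -1, w01 = -1, w10 = 1, w11 = -1/2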